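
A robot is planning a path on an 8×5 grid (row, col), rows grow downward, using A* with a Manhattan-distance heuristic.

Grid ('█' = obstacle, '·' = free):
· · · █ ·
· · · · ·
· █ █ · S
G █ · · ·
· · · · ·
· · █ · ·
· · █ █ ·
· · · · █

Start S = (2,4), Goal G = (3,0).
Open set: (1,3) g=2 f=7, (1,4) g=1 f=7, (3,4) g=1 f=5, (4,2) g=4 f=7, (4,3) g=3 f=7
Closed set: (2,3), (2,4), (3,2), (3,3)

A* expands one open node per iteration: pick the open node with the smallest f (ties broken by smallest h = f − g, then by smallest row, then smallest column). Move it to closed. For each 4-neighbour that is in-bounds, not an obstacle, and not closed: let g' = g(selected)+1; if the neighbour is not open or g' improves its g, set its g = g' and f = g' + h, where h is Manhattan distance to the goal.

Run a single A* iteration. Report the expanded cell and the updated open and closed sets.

expanded=(3,4); open=[(1,3) g=2 f=7, (1,4) g=1 f=7, (4,2) g=4 f=7, (4,3) g=3 f=7, (4,4) g=2 f=7]; closed=[(2,3), (2,4), (3,2), (3,3), (3,4)]

step 1: expand (3,4) (f=5, h=4) → closed; open now [(1,3) g=2 f=7, (1,4) g=1 f=7, (4,2) g=4 f=7, (4,3) g=3 f=7, (4,4) g=2 f=7]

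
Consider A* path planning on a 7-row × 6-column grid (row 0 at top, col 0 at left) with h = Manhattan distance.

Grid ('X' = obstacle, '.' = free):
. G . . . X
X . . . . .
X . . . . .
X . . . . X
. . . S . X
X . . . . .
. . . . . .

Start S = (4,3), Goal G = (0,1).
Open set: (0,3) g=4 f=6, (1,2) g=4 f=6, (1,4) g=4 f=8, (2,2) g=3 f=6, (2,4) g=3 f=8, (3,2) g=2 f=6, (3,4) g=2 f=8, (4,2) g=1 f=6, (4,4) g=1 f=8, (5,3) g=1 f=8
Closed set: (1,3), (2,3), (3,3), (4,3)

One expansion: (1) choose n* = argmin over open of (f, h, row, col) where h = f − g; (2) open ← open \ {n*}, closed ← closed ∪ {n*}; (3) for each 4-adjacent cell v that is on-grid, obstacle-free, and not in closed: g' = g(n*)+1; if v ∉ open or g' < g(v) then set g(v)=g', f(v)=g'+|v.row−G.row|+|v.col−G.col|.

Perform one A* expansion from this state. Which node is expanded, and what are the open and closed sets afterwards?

expanded=(0,3); open=[(0,2) g=5 f=6, (0,4) g=5 f=8, (1,2) g=4 f=6, (1,4) g=4 f=8, (2,2) g=3 f=6, (2,4) g=3 f=8, (3,2) g=2 f=6, (3,4) g=2 f=8, (4,2) g=1 f=6, (4,4) g=1 f=8, (5,3) g=1 f=8]; closed=[(0,3), (1,3), (2,3), (3,3), (4,3)]

step 1: expand (0,3) (f=6, h=2) → closed; open now [(0,2) g=5 f=6, (0,4) g=5 f=8, (1,2) g=4 f=6, (1,4) g=4 f=8, (2,2) g=3 f=6, (2,4) g=3 f=8, (3,2) g=2 f=6, (3,4) g=2 f=8, (4,2) g=1 f=6, (4,4) g=1 f=8, (5,3) g=1 f=8]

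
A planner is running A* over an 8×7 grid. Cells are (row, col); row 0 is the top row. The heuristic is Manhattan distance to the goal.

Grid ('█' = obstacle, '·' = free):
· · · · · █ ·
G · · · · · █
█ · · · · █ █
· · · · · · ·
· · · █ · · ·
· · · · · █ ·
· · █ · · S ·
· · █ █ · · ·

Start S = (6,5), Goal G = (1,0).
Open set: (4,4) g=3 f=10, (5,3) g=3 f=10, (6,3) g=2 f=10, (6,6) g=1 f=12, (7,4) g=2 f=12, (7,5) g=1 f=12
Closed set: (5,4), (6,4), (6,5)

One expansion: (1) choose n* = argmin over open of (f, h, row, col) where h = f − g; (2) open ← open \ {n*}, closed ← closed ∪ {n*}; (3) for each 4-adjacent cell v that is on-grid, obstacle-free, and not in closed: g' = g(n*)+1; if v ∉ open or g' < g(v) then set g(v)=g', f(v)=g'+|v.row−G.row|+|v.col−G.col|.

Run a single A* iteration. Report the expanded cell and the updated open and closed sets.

expanded=(4,4); open=[(3,4) g=4 f=10, (4,5) g=4 f=12, (5,3) g=3 f=10, (6,3) g=2 f=10, (6,6) g=1 f=12, (7,4) g=2 f=12, (7,5) g=1 f=12]; closed=[(4,4), (5,4), (6,4), (6,5)]

step 1: expand (4,4) (f=10, h=7) → closed; open now [(3,4) g=4 f=10, (4,5) g=4 f=12, (5,3) g=3 f=10, (6,3) g=2 f=10, (6,6) g=1 f=12, (7,4) g=2 f=12, (7,5) g=1 f=12]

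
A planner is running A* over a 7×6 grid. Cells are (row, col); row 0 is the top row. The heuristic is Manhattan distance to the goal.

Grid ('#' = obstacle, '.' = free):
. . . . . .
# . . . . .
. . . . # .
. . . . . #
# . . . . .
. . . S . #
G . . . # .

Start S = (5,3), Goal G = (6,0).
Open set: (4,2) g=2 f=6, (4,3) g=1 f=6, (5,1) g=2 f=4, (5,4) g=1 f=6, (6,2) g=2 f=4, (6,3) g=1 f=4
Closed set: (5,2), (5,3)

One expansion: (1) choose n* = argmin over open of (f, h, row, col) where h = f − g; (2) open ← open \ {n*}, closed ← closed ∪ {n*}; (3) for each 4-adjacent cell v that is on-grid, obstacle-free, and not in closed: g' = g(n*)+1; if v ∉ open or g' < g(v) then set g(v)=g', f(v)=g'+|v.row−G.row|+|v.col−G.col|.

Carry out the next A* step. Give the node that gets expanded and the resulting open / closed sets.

expanded=(5,1); open=[(4,1) g=3 f=6, (4,2) g=2 f=6, (4,3) g=1 f=6, (5,0) g=3 f=4, (5,4) g=1 f=6, (6,1) g=3 f=4, (6,2) g=2 f=4, (6,3) g=1 f=4]; closed=[(5,1), (5,2), (5,3)]

step 1: expand (5,1) (f=4, h=2) → closed; open now [(4,1) g=3 f=6, (4,2) g=2 f=6, (4,3) g=1 f=6, (5,0) g=3 f=4, (5,4) g=1 f=6, (6,1) g=3 f=4, (6,2) g=2 f=4, (6,3) g=1 f=4]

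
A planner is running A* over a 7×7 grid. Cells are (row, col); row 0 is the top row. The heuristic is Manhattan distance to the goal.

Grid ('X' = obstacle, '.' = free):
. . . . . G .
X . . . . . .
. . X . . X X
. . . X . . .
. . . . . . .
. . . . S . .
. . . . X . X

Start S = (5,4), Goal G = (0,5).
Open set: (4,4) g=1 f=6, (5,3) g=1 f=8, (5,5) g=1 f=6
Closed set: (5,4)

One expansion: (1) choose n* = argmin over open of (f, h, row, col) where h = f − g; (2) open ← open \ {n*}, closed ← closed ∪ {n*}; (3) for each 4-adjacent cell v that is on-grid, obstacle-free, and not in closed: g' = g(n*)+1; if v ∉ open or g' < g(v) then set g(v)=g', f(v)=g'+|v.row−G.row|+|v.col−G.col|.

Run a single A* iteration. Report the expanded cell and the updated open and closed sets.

step 1: expand (4,4) (f=6, h=5) → closed; open now [(3,4) g=2 f=6, (4,3) g=2 f=8, (4,5) g=2 f=6, (5,3) g=1 f=8, (5,5) g=1 f=6]

expanded=(4,4); open=[(3,4) g=2 f=6, (4,3) g=2 f=8, (4,5) g=2 f=6, (5,3) g=1 f=8, (5,5) g=1 f=6]; closed=[(4,4), (5,4)]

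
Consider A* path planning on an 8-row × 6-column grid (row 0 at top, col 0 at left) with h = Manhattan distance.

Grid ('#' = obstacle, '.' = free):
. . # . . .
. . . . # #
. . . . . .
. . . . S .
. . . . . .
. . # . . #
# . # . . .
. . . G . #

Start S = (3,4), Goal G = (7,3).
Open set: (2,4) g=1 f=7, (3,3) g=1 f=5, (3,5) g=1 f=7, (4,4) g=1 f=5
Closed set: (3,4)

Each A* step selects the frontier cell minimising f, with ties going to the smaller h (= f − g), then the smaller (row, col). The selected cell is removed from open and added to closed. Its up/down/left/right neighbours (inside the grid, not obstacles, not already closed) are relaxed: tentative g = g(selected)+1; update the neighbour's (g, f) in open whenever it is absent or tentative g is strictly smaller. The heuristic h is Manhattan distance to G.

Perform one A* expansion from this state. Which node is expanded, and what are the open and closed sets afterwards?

step 1: expand (3,3) (f=5, h=4) → closed; open now [(2,3) g=2 f=7, (2,4) g=1 f=7, (3,2) g=2 f=7, (3,5) g=1 f=7, (4,3) g=2 f=5, (4,4) g=1 f=5]

expanded=(3,3); open=[(2,3) g=2 f=7, (2,4) g=1 f=7, (3,2) g=2 f=7, (3,5) g=1 f=7, (4,3) g=2 f=5, (4,4) g=1 f=5]; closed=[(3,3), (3,4)]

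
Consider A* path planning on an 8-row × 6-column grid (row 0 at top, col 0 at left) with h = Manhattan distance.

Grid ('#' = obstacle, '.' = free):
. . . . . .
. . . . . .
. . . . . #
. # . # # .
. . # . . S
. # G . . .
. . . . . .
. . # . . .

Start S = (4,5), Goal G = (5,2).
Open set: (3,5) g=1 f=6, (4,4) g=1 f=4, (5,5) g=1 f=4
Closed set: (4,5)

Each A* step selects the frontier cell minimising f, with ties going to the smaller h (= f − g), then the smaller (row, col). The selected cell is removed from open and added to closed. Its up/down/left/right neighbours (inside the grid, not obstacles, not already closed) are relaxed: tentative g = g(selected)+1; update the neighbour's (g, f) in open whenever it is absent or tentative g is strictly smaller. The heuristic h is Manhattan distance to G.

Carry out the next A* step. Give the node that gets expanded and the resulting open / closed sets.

step 1: expand (4,4) (f=4, h=3) → closed; open now [(3,5) g=1 f=6, (4,3) g=2 f=4, (5,4) g=2 f=4, (5,5) g=1 f=4]

expanded=(4,4); open=[(3,5) g=1 f=6, (4,3) g=2 f=4, (5,4) g=2 f=4, (5,5) g=1 f=4]; closed=[(4,4), (4,5)]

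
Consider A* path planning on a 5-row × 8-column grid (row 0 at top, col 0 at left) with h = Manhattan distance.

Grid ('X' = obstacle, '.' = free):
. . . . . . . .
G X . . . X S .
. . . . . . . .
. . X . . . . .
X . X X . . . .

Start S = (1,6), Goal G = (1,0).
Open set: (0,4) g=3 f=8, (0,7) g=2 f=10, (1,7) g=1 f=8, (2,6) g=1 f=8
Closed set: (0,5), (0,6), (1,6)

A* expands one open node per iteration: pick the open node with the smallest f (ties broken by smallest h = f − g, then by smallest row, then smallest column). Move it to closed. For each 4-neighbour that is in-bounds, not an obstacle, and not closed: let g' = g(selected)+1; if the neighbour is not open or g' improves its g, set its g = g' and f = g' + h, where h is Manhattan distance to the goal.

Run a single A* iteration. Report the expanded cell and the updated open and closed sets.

step 1: expand (0,4) (f=8, h=5) → closed; open now [(0,3) g=4 f=8, (0,7) g=2 f=10, (1,4) g=4 f=8, (1,7) g=1 f=8, (2,6) g=1 f=8]

expanded=(0,4); open=[(0,3) g=4 f=8, (0,7) g=2 f=10, (1,4) g=4 f=8, (1,7) g=1 f=8, (2,6) g=1 f=8]; closed=[(0,4), (0,5), (0,6), (1,6)]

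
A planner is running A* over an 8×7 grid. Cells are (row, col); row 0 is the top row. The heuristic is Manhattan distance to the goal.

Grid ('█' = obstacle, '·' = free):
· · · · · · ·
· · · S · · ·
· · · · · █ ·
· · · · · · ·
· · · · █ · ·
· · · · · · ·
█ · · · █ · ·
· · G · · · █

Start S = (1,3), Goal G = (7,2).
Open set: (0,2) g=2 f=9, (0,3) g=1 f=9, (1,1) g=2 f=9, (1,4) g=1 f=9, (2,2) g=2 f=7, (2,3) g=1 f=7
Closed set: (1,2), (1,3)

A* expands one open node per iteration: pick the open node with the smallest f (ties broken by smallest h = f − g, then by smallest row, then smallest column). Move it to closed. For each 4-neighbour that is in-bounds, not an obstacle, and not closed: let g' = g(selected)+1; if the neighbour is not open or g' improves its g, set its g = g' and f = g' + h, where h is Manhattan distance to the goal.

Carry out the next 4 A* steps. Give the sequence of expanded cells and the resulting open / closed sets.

step 1: expand (2,2) (f=7, h=5) → closed; open now [(0,2) g=2 f=9, (0,3) g=1 f=9, (1,1) g=2 f=9, (1,4) g=1 f=9, (2,1) g=3 f=9, (2,3) g=1 f=7, (3,2) g=3 f=7]
step 2: expand (3,2) (f=7, h=4) → closed; open now [(0,2) g=2 f=9, (0,3) g=1 f=9, (1,1) g=2 f=9, (1,4) g=1 f=9, (2,1) g=3 f=9, (2,3) g=1 f=7, (3,1) g=4 f=9, (3,3) g=4 f=9, (4,2) g=4 f=7]
step 3: expand (4,2) (f=7, h=3) → closed; open now [(0,2) g=2 f=9, (0,3) g=1 f=9, (1,1) g=2 f=9, (1,4) g=1 f=9, (2,1) g=3 f=9, (2,3) g=1 f=7, (3,1) g=4 f=9, (3,3) g=4 f=9, (4,1) g=5 f=9, (4,3) g=5 f=9, (5,2) g=5 f=7]
step 4: expand (5,2) (f=7, h=2) → closed; open now [(0,2) g=2 f=9, (0,3) g=1 f=9, (1,1) g=2 f=9, (1,4) g=1 f=9, (2,1) g=3 f=9, (2,3) g=1 f=7, (3,1) g=4 f=9, (3,3) g=4 f=9, (4,1) g=5 f=9, (4,3) g=5 f=9, (5,1) g=6 f=9, (5,3) g=6 f=9, (6,2) g=6 f=7]

order=[(2,2) → (3,2) → (4,2) → (5,2)]; open=[(0,2) g=2 f=9, (0,3) g=1 f=9, (1,1) g=2 f=9, (1,4) g=1 f=9, (2,1) g=3 f=9, (2,3) g=1 f=7, (3,1) g=4 f=9, (3,3) g=4 f=9, (4,1) g=5 f=9, (4,3) g=5 f=9, (5,1) g=6 f=9, (5,3) g=6 f=9, (6,2) g=6 f=7]; closed=[(1,2), (1,3), (2,2), (3,2), (4,2), (5,2)]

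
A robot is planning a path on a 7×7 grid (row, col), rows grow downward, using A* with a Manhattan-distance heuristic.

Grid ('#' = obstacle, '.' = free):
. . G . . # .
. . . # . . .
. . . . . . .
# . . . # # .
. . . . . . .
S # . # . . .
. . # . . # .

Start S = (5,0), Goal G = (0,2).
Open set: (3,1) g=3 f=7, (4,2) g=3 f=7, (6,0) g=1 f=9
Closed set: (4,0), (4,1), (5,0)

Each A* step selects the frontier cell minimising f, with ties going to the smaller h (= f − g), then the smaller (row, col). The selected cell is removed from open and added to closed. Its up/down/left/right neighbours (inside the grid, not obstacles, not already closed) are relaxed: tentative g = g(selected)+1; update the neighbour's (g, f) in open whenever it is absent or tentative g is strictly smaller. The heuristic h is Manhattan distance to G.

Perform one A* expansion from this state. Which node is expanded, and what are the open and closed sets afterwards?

step 1: expand (3,1) (f=7, h=4) → closed; open now [(2,1) g=4 f=7, (3,2) g=4 f=7, (4,2) g=3 f=7, (6,0) g=1 f=9]

expanded=(3,1); open=[(2,1) g=4 f=7, (3,2) g=4 f=7, (4,2) g=3 f=7, (6,0) g=1 f=9]; closed=[(3,1), (4,0), (4,1), (5,0)]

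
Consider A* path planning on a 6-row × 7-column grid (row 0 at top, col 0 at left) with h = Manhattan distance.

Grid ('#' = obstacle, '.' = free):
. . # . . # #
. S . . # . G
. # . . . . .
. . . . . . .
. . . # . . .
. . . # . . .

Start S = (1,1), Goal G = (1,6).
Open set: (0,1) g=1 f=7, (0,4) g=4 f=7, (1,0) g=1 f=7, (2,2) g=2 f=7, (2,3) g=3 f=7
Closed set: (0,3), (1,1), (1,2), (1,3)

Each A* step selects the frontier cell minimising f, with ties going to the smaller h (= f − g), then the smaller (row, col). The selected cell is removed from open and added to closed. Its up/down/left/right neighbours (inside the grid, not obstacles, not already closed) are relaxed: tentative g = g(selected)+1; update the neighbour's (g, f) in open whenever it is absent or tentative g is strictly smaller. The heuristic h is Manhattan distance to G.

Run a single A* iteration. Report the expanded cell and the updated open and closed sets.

step 1: expand (0,4) (f=7, h=3) → closed; open now [(0,1) g=1 f=7, (1,0) g=1 f=7, (2,2) g=2 f=7, (2,3) g=3 f=7]

expanded=(0,4); open=[(0,1) g=1 f=7, (1,0) g=1 f=7, (2,2) g=2 f=7, (2,3) g=3 f=7]; closed=[(0,3), (0,4), (1,1), (1,2), (1,3)]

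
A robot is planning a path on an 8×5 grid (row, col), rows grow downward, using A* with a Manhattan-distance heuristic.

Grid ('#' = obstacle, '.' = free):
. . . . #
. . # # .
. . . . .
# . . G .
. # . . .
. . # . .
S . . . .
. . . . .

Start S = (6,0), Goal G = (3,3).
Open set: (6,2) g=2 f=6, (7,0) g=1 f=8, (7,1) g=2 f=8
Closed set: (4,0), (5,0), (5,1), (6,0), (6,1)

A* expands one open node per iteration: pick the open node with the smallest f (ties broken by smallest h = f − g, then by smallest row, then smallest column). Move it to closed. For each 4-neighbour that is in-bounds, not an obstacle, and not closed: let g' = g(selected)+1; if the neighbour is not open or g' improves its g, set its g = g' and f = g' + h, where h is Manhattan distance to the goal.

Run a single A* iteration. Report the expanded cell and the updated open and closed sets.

expanded=(6,2); open=[(6,3) g=3 f=6, (7,0) g=1 f=8, (7,1) g=2 f=8, (7,2) g=3 f=8]; closed=[(4,0), (5,0), (5,1), (6,0), (6,1), (6,2)]

step 1: expand (6,2) (f=6, h=4) → closed; open now [(6,3) g=3 f=6, (7,0) g=1 f=8, (7,1) g=2 f=8, (7,2) g=3 f=8]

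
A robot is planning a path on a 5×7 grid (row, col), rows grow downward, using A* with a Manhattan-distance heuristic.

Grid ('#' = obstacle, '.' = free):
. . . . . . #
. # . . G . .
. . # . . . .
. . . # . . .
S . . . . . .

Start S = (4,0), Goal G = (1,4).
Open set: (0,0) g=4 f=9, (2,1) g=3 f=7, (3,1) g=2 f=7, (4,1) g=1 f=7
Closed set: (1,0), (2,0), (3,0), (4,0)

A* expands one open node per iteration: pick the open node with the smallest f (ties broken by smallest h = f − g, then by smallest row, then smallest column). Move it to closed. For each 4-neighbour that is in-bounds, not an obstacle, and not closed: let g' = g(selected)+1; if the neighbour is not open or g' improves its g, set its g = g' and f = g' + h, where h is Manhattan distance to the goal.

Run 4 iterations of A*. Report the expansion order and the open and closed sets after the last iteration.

order=[(2,1) → (3,1) → (3,2) → (4,1)]; open=[(0,0) g=4 f=9, (4,2) g=2 f=7]; closed=[(1,0), (2,0), (2,1), (3,0), (3,1), (3,2), (4,0), (4,1)]

step 1: expand (2,1) (f=7, h=4) → closed; open now [(0,0) g=4 f=9, (3,1) g=2 f=7, (4,1) g=1 f=7]
step 2: expand (3,1) (f=7, h=5) → closed; open now [(0,0) g=4 f=9, (3,2) g=3 f=7, (4,1) g=1 f=7]
step 3: expand (3,2) (f=7, h=4) → closed; open now [(0,0) g=4 f=9, (4,1) g=1 f=7, (4,2) g=4 f=9]
step 4: expand (4,1) (f=7, h=6) → closed; open now [(0,0) g=4 f=9, (4,2) g=2 f=7]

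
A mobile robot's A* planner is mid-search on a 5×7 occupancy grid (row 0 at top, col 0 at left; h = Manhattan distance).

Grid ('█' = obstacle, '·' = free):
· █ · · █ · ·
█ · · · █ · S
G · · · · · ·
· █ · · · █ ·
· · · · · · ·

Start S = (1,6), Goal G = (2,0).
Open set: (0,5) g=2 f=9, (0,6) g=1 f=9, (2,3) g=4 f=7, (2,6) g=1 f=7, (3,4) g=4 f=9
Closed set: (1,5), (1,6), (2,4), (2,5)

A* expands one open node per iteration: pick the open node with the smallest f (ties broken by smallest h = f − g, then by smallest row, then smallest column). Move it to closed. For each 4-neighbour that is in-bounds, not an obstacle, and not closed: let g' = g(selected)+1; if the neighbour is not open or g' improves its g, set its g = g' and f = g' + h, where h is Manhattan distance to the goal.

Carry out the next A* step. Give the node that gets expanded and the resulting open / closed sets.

step 1: expand (2,3) (f=7, h=3) → closed; open now [(0,5) g=2 f=9, (0,6) g=1 f=9, (1,3) g=5 f=9, (2,2) g=5 f=7, (2,6) g=1 f=7, (3,3) g=5 f=9, (3,4) g=4 f=9]

expanded=(2,3); open=[(0,5) g=2 f=9, (0,6) g=1 f=9, (1,3) g=5 f=9, (2,2) g=5 f=7, (2,6) g=1 f=7, (3,3) g=5 f=9, (3,4) g=4 f=9]; closed=[(1,5), (1,6), (2,3), (2,4), (2,5)]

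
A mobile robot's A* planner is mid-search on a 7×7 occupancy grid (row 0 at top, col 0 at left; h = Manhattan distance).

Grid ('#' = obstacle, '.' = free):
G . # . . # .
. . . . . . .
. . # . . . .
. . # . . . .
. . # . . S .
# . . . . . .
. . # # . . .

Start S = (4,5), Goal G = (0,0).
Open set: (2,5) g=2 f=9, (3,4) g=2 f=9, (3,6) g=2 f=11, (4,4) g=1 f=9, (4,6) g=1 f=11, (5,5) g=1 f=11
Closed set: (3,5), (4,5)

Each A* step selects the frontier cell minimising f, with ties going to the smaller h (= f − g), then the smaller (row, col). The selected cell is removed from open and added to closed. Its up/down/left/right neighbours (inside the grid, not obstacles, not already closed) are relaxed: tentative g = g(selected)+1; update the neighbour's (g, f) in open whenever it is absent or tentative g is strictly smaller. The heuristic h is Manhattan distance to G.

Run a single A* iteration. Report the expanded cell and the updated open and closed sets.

expanded=(2,5); open=[(1,5) g=3 f=9, (2,4) g=3 f=9, (2,6) g=3 f=11, (3,4) g=2 f=9, (3,6) g=2 f=11, (4,4) g=1 f=9, (4,6) g=1 f=11, (5,5) g=1 f=11]; closed=[(2,5), (3,5), (4,5)]

step 1: expand (2,5) (f=9, h=7) → closed; open now [(1,5) g=3 f=9, (2,4) g=3 f=9, (2,6) g=3 f=11, (3,4) g=2 f=9, (3,6) g=2 f=11, (4,4) g=1 f=9, (4,6) g=1 f=11, (5,5) g=1 f=11]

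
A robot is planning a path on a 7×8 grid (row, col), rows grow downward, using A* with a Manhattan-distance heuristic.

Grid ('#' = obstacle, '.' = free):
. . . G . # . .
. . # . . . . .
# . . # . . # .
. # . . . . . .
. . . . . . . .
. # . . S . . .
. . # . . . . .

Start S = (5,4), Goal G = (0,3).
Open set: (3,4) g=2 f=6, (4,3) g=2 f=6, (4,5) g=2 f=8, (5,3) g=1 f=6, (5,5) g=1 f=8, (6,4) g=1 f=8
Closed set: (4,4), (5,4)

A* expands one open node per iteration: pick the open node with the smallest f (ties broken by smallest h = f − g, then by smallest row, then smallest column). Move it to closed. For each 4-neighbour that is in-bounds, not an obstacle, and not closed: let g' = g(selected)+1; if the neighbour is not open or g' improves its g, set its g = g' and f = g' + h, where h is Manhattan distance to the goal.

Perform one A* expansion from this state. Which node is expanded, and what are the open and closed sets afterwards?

expanded=(3,4); open=[(2,4) g=3 f=6, (3,3) g=3 f=6, (3,5) g=3 f=8, (4,3) g=2 f=6, (4,5) g=2 f=8, (5,3) g=1 f=6, (5,5) g=1 f=8, (6,4) g=1 f=8]; closed=[(3,4), (4,4), (5,4)]

step 1: expand (3,4) (f=6, h=4) → closed; open now [(2,4) g=3 f=6, (3,3) g=3 f=6, (3,5) g=3 f=8, (4,3) g=2 f=6, (4,5) g=2 f=8, (5,3) g=1 f=6, (5,5) g=1 f=8, (6,4) g=1 f=8]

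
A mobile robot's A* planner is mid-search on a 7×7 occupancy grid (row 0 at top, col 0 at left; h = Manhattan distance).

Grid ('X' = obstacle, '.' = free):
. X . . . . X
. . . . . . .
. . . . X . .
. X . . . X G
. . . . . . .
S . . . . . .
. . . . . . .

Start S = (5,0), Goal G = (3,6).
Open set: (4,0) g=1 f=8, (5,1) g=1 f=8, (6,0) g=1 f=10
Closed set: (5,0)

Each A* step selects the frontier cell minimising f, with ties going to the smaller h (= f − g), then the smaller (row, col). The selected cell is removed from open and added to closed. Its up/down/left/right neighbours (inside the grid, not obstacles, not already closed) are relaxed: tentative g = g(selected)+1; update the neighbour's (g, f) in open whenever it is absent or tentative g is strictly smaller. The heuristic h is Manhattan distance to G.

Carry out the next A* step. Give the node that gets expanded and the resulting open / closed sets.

expanded=(4,0); open=[(3,0) g=2 f=8, (4,1) g=2 f=8, (5,1) g=1 f=8, (6,0) g=1 f=10]; closed=[(4,0), (5,0)]

step 1: expand (4,0) (f=8, h=7) → closed; open now [(3,0) g=2 f=8, (4,1) g=2 f=8, (5,1) g=1 f=8, (6,0) g=1 f=10]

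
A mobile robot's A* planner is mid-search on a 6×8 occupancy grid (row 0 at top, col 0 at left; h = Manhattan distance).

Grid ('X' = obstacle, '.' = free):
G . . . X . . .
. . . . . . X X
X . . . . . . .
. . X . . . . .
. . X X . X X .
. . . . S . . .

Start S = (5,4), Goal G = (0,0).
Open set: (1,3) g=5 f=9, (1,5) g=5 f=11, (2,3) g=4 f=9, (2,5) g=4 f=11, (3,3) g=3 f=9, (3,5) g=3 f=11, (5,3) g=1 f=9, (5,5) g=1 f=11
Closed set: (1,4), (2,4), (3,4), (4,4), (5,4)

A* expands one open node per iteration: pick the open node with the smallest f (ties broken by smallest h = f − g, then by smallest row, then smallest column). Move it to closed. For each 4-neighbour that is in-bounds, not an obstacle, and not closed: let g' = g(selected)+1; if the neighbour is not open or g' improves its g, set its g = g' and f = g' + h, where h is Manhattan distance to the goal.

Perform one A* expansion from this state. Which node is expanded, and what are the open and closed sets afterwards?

step 1: expand (1,3) (f=9, h=4) → closed; open now [(0,3) g=6 f=9, (1,2) g=6 f=9, (1,5) g=5 f=11, (2,3) g=4 f=9, (2,5) g=4 f=11, (3,3) g=3 f=9, (3,5) g=3 f=11, (5,3) g=1 f=9, (5,5) g=1 f=11]

expanded=(1,3); open=[(0,3) g=6 f=9, (1,2) g=6 f=9, (1,5) g=5 f=11, (2,3) g=4 f=9, (2,5) g=4 f=11, (3,3) g=3 f=9, (3,5) g=3 f=11, (5,3) g=1 f=9, (5,5) g=1 f=11]; closed=[(1,3), (1,4), (2,4), (3,4), (4,4), (5,4)]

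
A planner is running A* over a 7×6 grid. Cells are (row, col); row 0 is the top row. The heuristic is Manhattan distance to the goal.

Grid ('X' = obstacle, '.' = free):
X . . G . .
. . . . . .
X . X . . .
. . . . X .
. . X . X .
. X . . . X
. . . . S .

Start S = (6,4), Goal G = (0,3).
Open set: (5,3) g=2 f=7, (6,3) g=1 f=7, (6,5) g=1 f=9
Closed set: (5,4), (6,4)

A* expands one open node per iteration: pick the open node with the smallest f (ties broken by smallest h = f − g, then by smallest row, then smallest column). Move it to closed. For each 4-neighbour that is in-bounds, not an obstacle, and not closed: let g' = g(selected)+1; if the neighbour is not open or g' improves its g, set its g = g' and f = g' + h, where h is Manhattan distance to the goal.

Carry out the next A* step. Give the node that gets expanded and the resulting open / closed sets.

expanded=(5,3); open=[(4,3) g=3 f=7, (5,2) g=3 f=9, (6,3) g=1 f=7, (6,5) g=1 f=9]; closed=[(5,3), (5,4), (6,4)]

step 1: expand (5,3) (f=7, h=5) → closed; open now [(4,3) g=3 f=7, (5,2) g=3 f=9, (6,3) g=1 f=7, (6,5) g=1 f=9]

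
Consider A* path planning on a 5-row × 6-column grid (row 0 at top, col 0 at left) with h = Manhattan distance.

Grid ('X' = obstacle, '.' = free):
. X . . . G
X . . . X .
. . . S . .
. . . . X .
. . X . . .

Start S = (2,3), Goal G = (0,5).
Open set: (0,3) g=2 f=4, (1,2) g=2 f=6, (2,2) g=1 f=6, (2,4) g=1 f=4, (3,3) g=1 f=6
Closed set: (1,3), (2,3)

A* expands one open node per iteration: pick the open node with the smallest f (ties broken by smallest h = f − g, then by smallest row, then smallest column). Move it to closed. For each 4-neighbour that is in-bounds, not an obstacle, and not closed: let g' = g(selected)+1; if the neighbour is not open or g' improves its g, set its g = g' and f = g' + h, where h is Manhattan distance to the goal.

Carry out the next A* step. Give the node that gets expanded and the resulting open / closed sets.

step 1: expand (0,3) (f=4, h=2) → closed; open now [(0,2) g=3 f=6, (0,4) g=3 f=4, (1,2) g=2 f=6, (2,2) g=1 f=6, (2,4) g=1 f=4, (3,3) g=1 f=6]

expanded=(0,3); open=[(0,2) g=3 f=6, (0,4) g=3 f=4, (1,2) g=2 f=6, (2,2) g=1 f=6, (2,4) g=1 f=4, (3,3) g=1 f=6]; closed=[(0,3), (1,3), (2,3)]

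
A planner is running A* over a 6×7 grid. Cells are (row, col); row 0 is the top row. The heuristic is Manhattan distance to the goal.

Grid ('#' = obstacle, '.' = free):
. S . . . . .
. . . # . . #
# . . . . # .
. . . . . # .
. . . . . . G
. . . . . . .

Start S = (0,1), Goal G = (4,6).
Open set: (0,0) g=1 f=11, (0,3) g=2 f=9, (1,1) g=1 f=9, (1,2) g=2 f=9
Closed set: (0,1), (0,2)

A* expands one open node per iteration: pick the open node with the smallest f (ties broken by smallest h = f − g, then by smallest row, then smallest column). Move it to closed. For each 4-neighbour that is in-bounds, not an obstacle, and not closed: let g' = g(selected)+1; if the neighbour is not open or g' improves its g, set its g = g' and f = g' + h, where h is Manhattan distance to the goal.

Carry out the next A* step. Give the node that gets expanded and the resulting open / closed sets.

expanded=(0,3); open=[(0,0) g=1 f=11, (0,4) g=3 f=9, (1,1) g=1 f=9, (1,2) g=2 f=9]; closed=[(0,1), (0,2), (0,3)]

step 1: expand (0,3) (f=9, h=7) → closed; open now [(0,0) g=1 f=11, (0,4) g=3 f=9, (1,1) g=1 f=9, (1,2) g=2 f=9]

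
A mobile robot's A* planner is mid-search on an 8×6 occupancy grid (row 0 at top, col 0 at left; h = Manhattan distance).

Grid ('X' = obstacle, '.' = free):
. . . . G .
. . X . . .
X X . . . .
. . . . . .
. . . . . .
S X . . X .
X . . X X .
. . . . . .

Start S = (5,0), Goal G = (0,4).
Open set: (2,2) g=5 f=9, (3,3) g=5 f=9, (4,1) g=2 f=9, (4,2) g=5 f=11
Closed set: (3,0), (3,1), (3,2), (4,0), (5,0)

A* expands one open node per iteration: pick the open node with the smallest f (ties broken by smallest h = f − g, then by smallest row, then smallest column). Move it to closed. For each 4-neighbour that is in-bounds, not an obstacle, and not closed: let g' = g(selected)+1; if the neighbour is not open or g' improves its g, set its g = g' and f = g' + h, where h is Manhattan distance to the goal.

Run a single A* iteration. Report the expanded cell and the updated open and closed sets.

expanded=(2,2); open=[(2,3) g=6 f=9, (3,3) g=5 f=9, (4,1) g=2 f=9, (4,2) g=5 f=11]; closed=[(2,2), (3,0), (3,1), (3,2), (4,0), (5,0)]

step 1: expand (2,2) (f=9, h=4) → closed; open now [(2,3) g=6 f=9, (3,3) g=5 f=9, (4,1) g=2 f=9, (4,2) g=5 f=11]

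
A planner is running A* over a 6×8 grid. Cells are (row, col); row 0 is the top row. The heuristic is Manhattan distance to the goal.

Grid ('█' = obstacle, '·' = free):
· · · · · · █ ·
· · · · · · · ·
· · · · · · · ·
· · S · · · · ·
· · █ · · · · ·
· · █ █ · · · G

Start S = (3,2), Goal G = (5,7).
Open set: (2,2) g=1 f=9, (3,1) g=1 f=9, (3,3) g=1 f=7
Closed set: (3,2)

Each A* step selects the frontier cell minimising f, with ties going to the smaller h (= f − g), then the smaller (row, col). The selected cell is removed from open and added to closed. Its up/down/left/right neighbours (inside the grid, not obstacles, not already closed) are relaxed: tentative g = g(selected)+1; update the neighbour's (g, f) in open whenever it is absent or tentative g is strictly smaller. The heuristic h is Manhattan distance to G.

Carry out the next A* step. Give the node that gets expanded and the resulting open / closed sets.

step 1: expand (3,3) (f=7, h=6) → closed; open now [(2,2) g=1 f=9, (2,3) g=2 f=9, (3,1) g=1 f=9, (3,4) g=2 f=7, (4,3) g=2 f=7]

expanded=(3,3); open=[(2,2) g=1 f=9, (2,3) g=2 f=9, (3,1) g=1 f=9, (3,4) g=2 f=7, (4,3) g=2 f=7]; closed=[(3,2), (3,3)]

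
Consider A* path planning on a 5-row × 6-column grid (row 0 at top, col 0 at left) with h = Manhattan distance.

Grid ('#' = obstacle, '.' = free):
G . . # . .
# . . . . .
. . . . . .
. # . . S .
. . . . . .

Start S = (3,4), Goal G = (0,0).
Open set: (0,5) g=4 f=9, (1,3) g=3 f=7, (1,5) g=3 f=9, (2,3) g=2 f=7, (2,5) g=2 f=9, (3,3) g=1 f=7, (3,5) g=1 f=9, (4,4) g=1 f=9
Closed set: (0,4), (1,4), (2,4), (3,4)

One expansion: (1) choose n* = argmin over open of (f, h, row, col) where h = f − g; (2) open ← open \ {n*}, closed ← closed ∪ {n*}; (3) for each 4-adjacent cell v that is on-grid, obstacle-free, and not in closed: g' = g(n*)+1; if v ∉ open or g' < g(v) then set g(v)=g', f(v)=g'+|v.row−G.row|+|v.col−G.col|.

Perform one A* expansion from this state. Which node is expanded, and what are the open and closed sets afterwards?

step 1: expand (1,3) (f=7, h=4) → closed; open now [(0,5) g=4 f=9, (1,2) g=4 f=7, (1,5) g=3 f=9, (2,3) g=2 f=7, (2,5) g=2 f=9, (3,3) g=1 f=7, (3,5) g=1 f=9, (4,4) g=1 f=9]

expanded=(1,3); open=[(0,5) g=4 f=9, (1,2) g=4 f=7, (1,5) g=3 f=9, (2,3) g=2 f=7, (2,5) g=2 f=9, (3,3) g=1 f=7, (3,5) g=1 f=9, (4,4) g=1 f=9]; closed=[(0,4), (1,3), (1,4), (2,4), (3,4)]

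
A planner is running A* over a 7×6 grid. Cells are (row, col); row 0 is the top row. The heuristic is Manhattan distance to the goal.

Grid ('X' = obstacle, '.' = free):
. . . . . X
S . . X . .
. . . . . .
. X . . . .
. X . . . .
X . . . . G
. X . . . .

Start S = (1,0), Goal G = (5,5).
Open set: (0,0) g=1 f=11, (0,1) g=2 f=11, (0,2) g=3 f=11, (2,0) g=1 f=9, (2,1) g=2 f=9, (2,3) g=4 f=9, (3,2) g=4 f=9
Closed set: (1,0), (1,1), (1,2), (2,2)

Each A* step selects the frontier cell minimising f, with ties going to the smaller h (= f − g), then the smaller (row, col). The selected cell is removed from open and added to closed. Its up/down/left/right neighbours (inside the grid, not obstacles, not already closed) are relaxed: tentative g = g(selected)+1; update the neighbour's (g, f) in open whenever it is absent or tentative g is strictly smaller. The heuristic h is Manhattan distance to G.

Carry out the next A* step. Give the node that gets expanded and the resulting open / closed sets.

expanded=(2,3); open=[(0,0) g=1 f=11, (0,1) g=2 f=11, (0,2) g=3 f=11, (2,0) g=1 f=9, (2,1) g=2 f=9, (2,4) g=5 f=9, (3,2) g=4 f=9, (3,3) g=5 f=9]; closed=[(1,0), (1,1), (1,2), (2,2), (2,3)]

step 1: expand (2,3) (f=9, h=5) → closed; open now [(0,0) g=1 f=11, (0,1) g=2 f=11, (0,2) g=3 f=11, (2,0) g=1 f=9, (2,1) g=2 f=9, (2,4) g=5 f=9, (3,2) g=4 f=9, (3,3) g=5 f=9]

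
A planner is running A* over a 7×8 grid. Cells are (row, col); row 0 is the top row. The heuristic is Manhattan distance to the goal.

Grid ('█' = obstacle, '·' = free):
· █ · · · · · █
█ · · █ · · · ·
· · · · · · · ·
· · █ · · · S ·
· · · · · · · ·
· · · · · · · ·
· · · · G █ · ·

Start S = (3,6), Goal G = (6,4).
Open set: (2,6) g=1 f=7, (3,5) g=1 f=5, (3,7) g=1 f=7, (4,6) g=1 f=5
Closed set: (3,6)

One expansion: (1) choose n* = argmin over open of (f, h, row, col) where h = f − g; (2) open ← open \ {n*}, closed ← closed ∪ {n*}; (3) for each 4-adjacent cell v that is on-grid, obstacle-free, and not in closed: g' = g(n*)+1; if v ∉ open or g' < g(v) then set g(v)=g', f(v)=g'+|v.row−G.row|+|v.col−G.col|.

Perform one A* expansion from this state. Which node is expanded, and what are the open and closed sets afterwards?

expanded=(3,5); open=[(2,5) g=2 f=7, (2,6) g=1 f=7, (3,4) g=2 f=5, (3,7) g=1 f=7, (4,5) g=2 f=5, (4,6) g=1 f=5]; closed=[(3,5), (3,6)]

step 1: expand (3,5) (f=5, h=4) → closed; open now [(2,5) g=2 f=7, (2,6) g=1 f=7, (3,4) g=2 f=5, (3,7) g=1 f=7, (4,5) g=2 f=5, (4,6) g=1 f=5]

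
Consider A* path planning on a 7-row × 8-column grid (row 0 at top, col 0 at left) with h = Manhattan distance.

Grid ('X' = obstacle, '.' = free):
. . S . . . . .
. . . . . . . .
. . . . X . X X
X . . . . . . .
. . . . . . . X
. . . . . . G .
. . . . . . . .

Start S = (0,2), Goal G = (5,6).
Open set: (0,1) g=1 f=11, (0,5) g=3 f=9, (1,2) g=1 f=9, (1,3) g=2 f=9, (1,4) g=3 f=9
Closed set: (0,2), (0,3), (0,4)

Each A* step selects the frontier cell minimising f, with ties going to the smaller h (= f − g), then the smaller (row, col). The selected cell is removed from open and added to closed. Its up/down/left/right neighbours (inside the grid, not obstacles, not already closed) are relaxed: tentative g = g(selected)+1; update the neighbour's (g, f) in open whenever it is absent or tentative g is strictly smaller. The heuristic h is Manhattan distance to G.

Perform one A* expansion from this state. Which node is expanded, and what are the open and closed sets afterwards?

step 1: expand (0,5) (f=9, h=6) → closed; open now [(0,1) g=1 f=11, (0,6) g=4 f=9, (1,2) g=1 f=9, (1,3) g=2 f=9, (1,4) g=3 f=9, (1,5) g=4 f=9]

expanded=(0,5); open=[(0,1) g=1 f=11, (0,6) g=4 f=9, (1,2) g=1 f=9, (1,3) g=2 f=9, (1,4) g=3 f=9, (1,5) g=4 f=9]; closed=[(0,2), (0,3), (0,4), (0,5)]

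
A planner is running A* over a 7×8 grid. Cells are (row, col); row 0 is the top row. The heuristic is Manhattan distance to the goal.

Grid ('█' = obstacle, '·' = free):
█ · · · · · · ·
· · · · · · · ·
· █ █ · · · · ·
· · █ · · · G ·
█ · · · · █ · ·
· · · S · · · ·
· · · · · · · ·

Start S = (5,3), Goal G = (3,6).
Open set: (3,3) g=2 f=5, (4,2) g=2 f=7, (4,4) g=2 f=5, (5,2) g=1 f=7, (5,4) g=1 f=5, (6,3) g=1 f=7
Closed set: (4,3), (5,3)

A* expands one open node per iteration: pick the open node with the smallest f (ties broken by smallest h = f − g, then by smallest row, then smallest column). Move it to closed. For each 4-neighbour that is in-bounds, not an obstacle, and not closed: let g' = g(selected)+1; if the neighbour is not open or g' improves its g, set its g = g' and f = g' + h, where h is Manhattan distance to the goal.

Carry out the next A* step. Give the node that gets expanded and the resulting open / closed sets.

step 1: expand (3,3) (f=5, h=3) → closed; open now [(2,3) g=3 f=7, (3,4) g=3 f=5, (4,2) g=2 f=7, (4,4) g=2 f=5, (5,2) g=1 f=7, (5,4) g=1 f=5, (6,3) g=1 f=7]

expanded=(3,3); open=[(2,3) g=3 f=7, (3,4) g=3 f=5, (4,2) g=2 f=7, (4,4) g=2 f=5, (5,2) g=1 f=7, (5,4) g=1 f=5, (6,3) g=1 f=7]; closed=[(3,3), (4,3), (5,3)]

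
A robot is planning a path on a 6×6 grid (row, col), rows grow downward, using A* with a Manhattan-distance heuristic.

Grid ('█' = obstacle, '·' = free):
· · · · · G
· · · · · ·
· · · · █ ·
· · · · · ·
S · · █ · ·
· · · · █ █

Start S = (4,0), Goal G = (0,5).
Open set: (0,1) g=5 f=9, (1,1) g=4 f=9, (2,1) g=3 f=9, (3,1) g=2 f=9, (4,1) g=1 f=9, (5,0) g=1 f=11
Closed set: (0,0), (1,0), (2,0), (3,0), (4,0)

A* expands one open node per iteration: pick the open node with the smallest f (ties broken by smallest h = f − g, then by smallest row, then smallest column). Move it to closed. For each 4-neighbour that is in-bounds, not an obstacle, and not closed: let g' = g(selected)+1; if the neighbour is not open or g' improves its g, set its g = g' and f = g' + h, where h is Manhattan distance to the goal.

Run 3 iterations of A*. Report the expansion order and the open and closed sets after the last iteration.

order=[(0,1) → (0,2) → (0,3)]; open=[(0,4) g=8 f=9, (1,1) g=4 f=9, (1,2) g=7 f=11, (1,3) g=8 f=11, (2,1) g=3 f=9, (3,1) g=2 f=9, (4,1) g=1 f=9, (5,0) g=1 f=11]; closed=[(0,0), (0,1), (0,2), (0,3), (1,0), (2,0), (3,0), (4,0)]

step 1: expand (0,1) (f=9, h=4) → closed; open now [(0,2) g=6 f=9, (1,1) g=4 f=9, (2,1) g=3 f=9, (3,1) g=2 f=9, (4,1) g=1 f=9, (5,0) g=1 f=11]
step 2: expand (0,2) (f=9, h=3) → closed; open now [(0,3) g=7 f=9, (1,1) g=4 f=9, (1,2) g=7 f=11, (2,1) g=3 f=9, (3,1) g=2 f=9, (4,1) g=1 f=9, (5,0) g=1 f=11]
step 3: expand (0,3) (f=9, h=2) → closed; open now [(0,4) g=8 f=9, (1,1) g=4 f=9, (1,2) g=7 f=11, (1,3) g=8 f=11, (2,1) g=3 f=9, (3,1) g=2 f=9, (4,1) g=1 f=9, (5,0) g=1 f=11]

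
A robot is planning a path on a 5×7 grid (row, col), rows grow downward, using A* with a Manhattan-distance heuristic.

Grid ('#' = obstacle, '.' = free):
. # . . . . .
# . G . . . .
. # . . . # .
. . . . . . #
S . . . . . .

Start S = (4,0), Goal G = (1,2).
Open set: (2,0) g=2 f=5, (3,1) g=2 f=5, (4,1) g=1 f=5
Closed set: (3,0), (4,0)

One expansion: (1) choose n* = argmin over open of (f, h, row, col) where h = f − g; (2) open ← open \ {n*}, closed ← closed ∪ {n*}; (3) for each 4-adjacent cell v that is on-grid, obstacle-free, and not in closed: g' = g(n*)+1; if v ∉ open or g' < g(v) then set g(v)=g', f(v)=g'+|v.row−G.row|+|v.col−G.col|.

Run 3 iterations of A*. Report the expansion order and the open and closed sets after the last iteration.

step 1: expand (2,0) (f=5, h=3) → closed; open now [(3,1) g=2 f=5, (4,1) g=1 f=5]
step 2: expand (3,1) (f=5, h=3) → closed; open now [(3,2) g=3 f=5, (4,1) g=1 f=5]
step 3: expand (3,2) (f=5, h=2) → closed; open now [(2,2) g=4 f=5, (3,3) g=4 f=7, (4,1) g=1 f=5, (4,2) g=4 f=7]

order=[(2,0) → (3,1) → (3,2)]; open=[(2,2) g=4 f=5, (3,3) g=4 f=7, (4,1) g=1 f=5, (4,2) g=4 f=7]; closed=[(2,0), (3,0), (3,1), (3,2), (4,0)]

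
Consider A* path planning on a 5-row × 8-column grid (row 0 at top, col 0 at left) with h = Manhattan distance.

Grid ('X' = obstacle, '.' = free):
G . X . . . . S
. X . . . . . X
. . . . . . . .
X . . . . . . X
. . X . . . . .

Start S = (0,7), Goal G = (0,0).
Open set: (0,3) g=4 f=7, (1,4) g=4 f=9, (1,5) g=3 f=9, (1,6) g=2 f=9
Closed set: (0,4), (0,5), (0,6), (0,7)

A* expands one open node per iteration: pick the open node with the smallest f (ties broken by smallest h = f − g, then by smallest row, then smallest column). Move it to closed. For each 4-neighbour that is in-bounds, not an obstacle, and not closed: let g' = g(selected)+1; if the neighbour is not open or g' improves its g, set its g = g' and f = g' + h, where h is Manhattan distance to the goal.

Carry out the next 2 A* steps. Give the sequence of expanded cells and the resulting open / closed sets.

order=[(0,3) → (1,3)]; open=[(1,2) g=6 f=9, (1,4) g=4 f=9, (1,5) g=3 f=9, (1,6) g=2 f=9, (2,3) g=6 f=11]; closed=[(0,3), (0,4), (0,5), (0,6), (0,7), (1,3)]

step 1: expand (0,3) (f=7, h=3) → closed; open now [(1,3) g=5 f=9, (1,4) g=4 f=9, (1,5) g=3 f=9, (1,6) g=2 f=9]
step 2: expand (1,3) (f=9, h=4) → closed; open now [(1,2) g=6 f=9, (1,4) g=4 f=9, (1,5) g=3 f=9, (1,6) g=2 f=9, (2,3) g=6 f=11]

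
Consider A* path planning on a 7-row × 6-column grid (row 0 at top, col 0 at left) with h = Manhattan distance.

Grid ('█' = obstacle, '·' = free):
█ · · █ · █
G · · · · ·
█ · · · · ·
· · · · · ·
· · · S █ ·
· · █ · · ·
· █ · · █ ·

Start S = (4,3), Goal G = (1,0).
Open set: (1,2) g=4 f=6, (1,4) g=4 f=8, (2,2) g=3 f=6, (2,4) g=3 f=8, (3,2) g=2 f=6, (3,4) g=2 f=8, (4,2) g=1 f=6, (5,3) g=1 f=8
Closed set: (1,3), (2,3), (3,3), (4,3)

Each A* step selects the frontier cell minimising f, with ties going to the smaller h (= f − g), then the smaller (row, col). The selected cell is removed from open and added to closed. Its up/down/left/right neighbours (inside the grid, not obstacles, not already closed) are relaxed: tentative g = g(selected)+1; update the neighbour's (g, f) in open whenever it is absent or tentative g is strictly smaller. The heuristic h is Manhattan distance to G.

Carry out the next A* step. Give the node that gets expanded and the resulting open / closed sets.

expanded=(1,2); open=[(0,2) g=5 f=8, (1,1) g=5 f=6, (1,4) g=4 f=8, (2,2) g=3 f=6, (2,4) g=3 f=8, (3,2) g=2 f=6, (3,4) g=2 f=8, (4,2) g=1 f=6, (5,3) g=1 f=8]; closed=[(1,2), (1,3), (2,3), (3,3), (4,3)]

step 1: expand (1,2) (f=6, h=2) → closed; open now [(0,2) g=5 f=8, (1,1) g=5 f=6, (1,4) g=4 f=8, (2,2) g=3 f=6, (2,4) g=3 f=8, (3,2) g=2 f=6, (3,4) g=2 f=8, (4,2) g=1 f=6, (5,3) g=1 f=8]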